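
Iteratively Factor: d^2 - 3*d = (d)*(d - 3)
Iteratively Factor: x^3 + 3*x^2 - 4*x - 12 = (x + 2)*(x^2 + x - 6) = (x + 2)*(x + 3)*(x - 2)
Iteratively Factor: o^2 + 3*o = (o + 3)*(o)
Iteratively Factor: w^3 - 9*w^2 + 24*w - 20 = (w - 5)*(w^2 - 4*w + 4) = (w - 5)*(w - 2)*(w - 2)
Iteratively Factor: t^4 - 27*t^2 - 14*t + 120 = (t - 2)*(t^3 + 2*t^2 - 23*t - 60) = (t - 2)*(t + 4)*(t^2 - 2*t - 15) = (t - 5)*(t - 2)*(t + 4)*(t + 3)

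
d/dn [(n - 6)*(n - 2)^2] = (n - 2)*(3*n - 14)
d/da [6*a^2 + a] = 12*a + 1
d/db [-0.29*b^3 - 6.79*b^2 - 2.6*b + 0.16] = -0.87*b^2 - 13.58*b - 2.6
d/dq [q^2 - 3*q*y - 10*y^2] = 2*q - 3*y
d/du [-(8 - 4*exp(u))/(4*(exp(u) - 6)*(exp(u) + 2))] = (-exp(2*u) + 4*exp(u) - 20)*exp(u)/(exp(4*u) - 8*exp(3*u) - 8*exp(2*u) + 96*exp(u) + 144)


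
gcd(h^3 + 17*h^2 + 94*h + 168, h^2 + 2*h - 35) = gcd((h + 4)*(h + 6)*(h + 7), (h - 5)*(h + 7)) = h + 7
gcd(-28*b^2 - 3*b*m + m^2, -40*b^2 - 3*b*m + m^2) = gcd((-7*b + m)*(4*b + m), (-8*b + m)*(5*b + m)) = 1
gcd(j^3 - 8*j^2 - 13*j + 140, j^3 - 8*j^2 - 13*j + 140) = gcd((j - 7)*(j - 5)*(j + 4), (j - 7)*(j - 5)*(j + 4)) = j^3 - 8*j^2 - 13*j + 140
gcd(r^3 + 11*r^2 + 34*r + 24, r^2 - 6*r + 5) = 1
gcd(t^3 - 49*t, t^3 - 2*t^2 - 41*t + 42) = t - 7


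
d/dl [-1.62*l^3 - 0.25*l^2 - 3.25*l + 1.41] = -4.86*l^2 - 0.5*l - 3.25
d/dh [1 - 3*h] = -3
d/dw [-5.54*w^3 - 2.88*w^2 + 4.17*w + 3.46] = -16.62*w^2 - 5.76*w + 4.17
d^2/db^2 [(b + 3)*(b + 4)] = 2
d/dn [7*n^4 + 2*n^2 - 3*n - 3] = 28*n^3 + 4*n - 3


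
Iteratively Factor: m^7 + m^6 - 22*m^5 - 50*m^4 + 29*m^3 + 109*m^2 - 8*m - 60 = (m + 1)*(m^6 - 22*m^4 - 28*m^3 + 57*m^2 + 52*m - 60) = (m + 1)*(m + 3)*(m^5 - 3*m^4 - 13*m^3 + 11*m^2 + 24*m - 20) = (m - 1)*(m + 1)*(m + 3)*(m^4 - 2*m^3 - 15*m^2 - 4*m + 20) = (m - 1)*(m + 1)*(m + 2)*(m + 3)*(m^3 - 4*m^2 - 7*m + 10) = (m - 1)*(m + 1)*(m + 2)^2*(m + 3)*(m^2 - 6*m + 5) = (m - 5)*(m - 1)*(m + 1)*(m + 2)^2*(m + 3)*(m - 1)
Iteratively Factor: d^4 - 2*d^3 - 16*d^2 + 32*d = (d - 2)*(d^3 - 16*d) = d*(d - 2)*(d^2 - 16) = d*(d - 4)*(d - 2)*(d + 4)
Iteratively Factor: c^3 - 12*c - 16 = (c + 2)*(c^2 - 2*c - 8) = (c - 4)*(c + 2)*(c + 2)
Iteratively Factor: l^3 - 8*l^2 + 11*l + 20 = (l + 1)*(l^2 - 9*l + 20) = (l - 5)*(l + 1)*(l - 4)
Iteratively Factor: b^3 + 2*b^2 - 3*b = (b + 3)*(b^2 - b) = (b - 1)*(b + 3)*(b)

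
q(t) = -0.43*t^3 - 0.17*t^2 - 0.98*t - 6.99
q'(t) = -1.29*t^2 - 0.34*t - 0.98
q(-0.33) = -6.67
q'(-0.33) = -1.01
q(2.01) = -13.14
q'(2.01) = -6.88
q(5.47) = -87.81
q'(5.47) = -41.44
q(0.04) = -7.03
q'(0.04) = -1.00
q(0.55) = -7.65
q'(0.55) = -1.56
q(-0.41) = -6.59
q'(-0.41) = -1.06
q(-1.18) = -5.36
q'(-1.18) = -2.37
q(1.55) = -10.52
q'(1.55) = -4.61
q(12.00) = -786.27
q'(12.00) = -190.82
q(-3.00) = 6.03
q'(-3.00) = -11.57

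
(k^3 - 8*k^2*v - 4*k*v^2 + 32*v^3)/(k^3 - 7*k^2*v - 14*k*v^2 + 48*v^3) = (k + 2*v)/(k + 3*v)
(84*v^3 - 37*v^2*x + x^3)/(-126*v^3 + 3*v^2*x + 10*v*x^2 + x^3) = (-4*v + x)/(6*v + x)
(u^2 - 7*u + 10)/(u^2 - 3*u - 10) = (u - 2)/(u + 2)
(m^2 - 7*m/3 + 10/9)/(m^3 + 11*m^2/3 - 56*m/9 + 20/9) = (3*m - 5)/(3*m^2 + 13*m - 10)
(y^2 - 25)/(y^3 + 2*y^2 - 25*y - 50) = 1/(y + 2)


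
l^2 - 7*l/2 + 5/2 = (l - 5/2)*(l - 1)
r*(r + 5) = r^2 + 5*r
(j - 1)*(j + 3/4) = j^2 - j/4 - 3/4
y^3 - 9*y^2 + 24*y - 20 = (y - 5)*(y - 2)^2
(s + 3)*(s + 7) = s^2 + 10*s + 21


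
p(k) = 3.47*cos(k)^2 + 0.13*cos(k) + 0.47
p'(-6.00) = -1.90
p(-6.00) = 3.79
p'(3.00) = 0.95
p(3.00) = 3.74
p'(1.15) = -2.71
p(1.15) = 1.10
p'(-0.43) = 2.68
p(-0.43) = 3.46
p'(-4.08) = 3.20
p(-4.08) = 1.61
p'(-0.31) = 2.06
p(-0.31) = 3.74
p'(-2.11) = -2.95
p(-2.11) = 1.32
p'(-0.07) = 0.49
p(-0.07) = 4.05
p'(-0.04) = 0.28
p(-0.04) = 4.06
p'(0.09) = -0.63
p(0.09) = 4.04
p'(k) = -6.94*sin(k)*cos(k) - 0.13*sin(k)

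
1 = 1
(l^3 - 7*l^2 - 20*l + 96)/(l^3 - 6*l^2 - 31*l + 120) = (l + 4)/(l + 5)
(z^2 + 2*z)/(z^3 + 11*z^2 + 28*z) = (z + 2)/(z^2 + 11*z + 28)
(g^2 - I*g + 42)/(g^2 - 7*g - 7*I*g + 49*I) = (g + 6*I)/(g - 7)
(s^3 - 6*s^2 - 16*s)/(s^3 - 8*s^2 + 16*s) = (s^2 - 6*s - 16)/(s^2 - 8*s + 16)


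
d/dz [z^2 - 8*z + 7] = 2*z - 8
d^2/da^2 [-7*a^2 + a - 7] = -14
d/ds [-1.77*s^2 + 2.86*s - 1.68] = 2.86 - 3.54*s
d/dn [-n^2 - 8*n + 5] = -2*n - 8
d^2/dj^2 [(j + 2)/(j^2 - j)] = 2*(j^3 + 6*j^2 - 6*j + 2)/(j^3*(j^3 - 3*j^2 + 3*j - 1))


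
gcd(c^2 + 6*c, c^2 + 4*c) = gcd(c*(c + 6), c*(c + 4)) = c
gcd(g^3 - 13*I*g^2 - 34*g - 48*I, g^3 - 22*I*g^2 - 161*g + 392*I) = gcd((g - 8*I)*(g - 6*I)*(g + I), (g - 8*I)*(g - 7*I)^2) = g - 8*I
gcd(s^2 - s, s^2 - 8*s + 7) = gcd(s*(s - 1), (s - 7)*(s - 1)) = s - 1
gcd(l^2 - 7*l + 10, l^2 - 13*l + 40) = l - 5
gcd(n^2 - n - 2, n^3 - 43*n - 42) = n + 1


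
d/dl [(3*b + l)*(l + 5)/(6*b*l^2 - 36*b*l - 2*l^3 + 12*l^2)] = (l*(3*b + 2*l + 5)*(3*b*l - 18*b - l^2 + 6*l) - 3*(3*b + l)*(l + 5)*(2*b*l - 6*b - l^2 + 4*l))/(2*l^2*(3*b*l - 18*b - l^2 + 6*l)^2)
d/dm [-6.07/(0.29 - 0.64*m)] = -3.8848/(0.64*m - 0.29)^2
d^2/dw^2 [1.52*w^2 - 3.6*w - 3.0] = 3.04000000000000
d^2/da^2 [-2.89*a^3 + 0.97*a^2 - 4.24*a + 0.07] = 1.94 - 17.34*a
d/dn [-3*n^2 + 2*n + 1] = 2 - 6*n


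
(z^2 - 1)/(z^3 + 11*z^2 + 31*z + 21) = (z - 1)/(z^2 + 10*z + 21)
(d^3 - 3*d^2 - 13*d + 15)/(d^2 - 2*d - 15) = d - 1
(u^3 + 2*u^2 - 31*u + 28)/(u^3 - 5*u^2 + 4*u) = (u + 7)/u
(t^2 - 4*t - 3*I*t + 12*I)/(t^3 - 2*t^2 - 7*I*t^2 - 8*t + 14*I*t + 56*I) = (t - 3*I)/(t^2 + t*(2 - 7*I) - 14*I)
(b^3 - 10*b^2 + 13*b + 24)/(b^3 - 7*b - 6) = (b - 8)/(b + 2)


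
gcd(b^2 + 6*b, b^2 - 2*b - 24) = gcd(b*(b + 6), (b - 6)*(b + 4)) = 1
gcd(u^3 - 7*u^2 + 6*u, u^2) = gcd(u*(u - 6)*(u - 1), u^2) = u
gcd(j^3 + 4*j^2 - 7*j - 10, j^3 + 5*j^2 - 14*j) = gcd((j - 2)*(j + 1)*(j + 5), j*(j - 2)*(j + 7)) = j - 2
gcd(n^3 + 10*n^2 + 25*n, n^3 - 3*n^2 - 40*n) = n^2 + 5*n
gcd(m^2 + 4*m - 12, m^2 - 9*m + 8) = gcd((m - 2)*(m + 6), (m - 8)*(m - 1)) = 1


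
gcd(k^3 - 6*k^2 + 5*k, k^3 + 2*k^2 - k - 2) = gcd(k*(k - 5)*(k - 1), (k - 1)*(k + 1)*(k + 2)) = k - 1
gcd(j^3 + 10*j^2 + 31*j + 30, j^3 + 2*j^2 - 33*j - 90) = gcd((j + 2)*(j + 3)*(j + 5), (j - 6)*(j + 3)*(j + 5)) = j^2 + 8*j + 15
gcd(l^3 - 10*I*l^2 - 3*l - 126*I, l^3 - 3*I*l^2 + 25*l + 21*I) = l^2 - 4*I*l + 21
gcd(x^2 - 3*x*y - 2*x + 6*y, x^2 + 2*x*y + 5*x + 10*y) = 1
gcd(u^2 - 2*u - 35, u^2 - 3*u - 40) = u + 5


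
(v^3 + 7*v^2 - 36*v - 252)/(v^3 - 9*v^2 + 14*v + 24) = (v^2 + 13*v + 42)/(v^2 - 3*v - 4)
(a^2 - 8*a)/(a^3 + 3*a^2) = (a - 8)/(a*(a + 3))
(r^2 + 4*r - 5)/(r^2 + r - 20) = (r - 1)/(r - 4)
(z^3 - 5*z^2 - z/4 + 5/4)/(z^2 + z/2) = z - 11/2 + 5/(2*z)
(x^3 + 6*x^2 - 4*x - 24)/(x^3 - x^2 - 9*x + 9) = (x^3 + 6*x^2 - 4*x - 24)/(x^3 - x^2 - 9*x + 9)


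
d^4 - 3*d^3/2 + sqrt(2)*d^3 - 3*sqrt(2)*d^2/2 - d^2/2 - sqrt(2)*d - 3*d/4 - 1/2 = (d - 2)*(d + 1/2)*(d + sqrt(2)/2)^2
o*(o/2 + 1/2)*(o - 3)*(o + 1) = o^4/2 - o^3/2 - 5*o^2/2 - 3*o/2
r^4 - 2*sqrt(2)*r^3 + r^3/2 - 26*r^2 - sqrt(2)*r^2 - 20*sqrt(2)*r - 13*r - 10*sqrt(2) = (r + 1/2)*(r - 5*sqrt(2))*(r + sqrt(2))*(r + 2*sqrt(2))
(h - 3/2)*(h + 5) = h^2 + 7*h/2 - 15/2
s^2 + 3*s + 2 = (s + 1)*(s + 2)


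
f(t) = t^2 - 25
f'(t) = 2*t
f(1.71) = -22.08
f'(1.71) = 3.42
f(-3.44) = -13.17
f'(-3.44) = -6.88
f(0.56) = -24.69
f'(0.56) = 1.12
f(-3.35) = -13.78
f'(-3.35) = -6.70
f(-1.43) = -22.96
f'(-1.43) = -2.86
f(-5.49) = 5.14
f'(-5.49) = -10.98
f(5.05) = 0.50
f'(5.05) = 10.10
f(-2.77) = -17.33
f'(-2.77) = -5.54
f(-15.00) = 200.00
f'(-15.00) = -30.00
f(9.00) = 56.00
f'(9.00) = 18.00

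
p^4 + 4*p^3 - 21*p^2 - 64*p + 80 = (p - 4)*(p - 1)*(p + 4)*(p + 5)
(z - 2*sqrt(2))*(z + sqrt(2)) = z^2 - sqrt(2)*z - 4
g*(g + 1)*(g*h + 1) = g^3*h + g^2*h + g^2 + g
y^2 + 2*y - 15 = (y - 3)*(y + 5)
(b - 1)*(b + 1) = b^2 - 1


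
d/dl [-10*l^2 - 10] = -20*l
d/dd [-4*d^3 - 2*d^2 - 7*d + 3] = -12*d^2 - 4*d - 7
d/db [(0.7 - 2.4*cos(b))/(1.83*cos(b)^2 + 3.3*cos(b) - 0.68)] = (-4.392*cos(b)^2 + 2.562*cos(b) + 0.677999999999999)*sin(b)/(3.3489*cos(b)^4 + 12.078*cos(b)^3 + 8.4012*cos(b)^2 - 4.488*cos(b) + 0.4624)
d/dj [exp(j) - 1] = exp(j)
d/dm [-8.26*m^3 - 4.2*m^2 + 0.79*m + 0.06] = -24.78*m^2 - 8.4*m + 0.79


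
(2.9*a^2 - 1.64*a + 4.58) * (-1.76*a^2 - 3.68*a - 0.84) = -5.104*a^4 - 7.7856*a^3 - 4.4616*a^2 - 15.4768*a - 3.8472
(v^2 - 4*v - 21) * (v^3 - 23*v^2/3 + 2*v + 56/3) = v^5 - 35*v^4/3 + 35*v^3/3 + 515*v^2/3 - 350*v/3 - 392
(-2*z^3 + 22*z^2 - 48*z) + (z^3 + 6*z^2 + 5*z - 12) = -z^3 + 28*z^2 - 43*z - 12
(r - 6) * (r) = r^2 - 6*r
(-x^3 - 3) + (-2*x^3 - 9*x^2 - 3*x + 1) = -3*x^3 - 9*x^2 - 3*x - 2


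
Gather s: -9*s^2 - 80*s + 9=-9*s^2 - 80*s + 9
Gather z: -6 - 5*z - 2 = -5*z - 8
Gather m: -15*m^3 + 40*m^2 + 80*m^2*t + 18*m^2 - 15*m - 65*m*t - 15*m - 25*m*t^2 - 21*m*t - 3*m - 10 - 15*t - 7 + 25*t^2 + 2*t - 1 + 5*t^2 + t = -15*m^3 + m^2*(80*t + 58) + m*(-25*t^2 - 86*t - 33) + 30*t^2 - 12*t - 18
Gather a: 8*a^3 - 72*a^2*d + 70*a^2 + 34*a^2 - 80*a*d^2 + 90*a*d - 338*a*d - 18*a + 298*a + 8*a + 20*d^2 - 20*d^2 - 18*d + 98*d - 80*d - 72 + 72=8*a^3 + a^2*(104 - 72*d) + a*(-80*d^2 - 248*d + 288)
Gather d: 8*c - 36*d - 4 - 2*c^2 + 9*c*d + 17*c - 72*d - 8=-2*c^2 + 25*c + d*(9*c - 108) - 12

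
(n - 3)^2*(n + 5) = n^3 - n^2 - 21*n + 45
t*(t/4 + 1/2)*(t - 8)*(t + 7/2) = t^4/4 - 5*t^3/8 - 37*t^2/4 - 14*t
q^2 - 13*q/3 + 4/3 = (q - 4)*(q - 1/3)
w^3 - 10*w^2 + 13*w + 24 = (w - 8)*(w - 3)*(w + 1)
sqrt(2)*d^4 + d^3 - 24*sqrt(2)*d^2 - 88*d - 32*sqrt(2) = (d - 4*sqrt(2))*(d + 2*sqrt(2))^2*(sqrt(2)*d + 1)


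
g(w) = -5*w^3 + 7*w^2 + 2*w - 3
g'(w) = -15*w^2 + 14*w + 2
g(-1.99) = 60.14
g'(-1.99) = -85.26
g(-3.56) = 304.19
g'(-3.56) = -237.94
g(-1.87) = 50.43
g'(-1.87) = -76.63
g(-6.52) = 1667.37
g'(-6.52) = -726.94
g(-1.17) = 12.25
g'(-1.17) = -34.91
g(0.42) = -1.30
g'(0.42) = 5.23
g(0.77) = 0.41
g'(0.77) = 3.89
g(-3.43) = 274.26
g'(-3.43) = -222.49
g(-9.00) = 4191.00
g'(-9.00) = -1339.00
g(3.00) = -69.00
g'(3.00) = -91.00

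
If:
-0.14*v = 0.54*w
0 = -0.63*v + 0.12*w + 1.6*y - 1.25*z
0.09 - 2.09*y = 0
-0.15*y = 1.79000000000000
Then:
No Solution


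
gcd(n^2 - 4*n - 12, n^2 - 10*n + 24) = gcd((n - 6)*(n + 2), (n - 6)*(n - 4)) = n - 6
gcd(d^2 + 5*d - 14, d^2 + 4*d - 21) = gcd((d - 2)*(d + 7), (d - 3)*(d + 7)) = d + 7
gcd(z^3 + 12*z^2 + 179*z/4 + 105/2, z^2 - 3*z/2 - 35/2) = z + 7/2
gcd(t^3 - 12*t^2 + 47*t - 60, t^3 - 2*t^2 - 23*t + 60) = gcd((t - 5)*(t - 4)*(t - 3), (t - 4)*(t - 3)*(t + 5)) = t^2 - 7*t + 12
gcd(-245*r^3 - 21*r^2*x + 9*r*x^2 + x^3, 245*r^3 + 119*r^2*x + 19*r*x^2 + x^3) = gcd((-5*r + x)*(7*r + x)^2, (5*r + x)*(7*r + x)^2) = 49*r^2 + 14*r*x + x^2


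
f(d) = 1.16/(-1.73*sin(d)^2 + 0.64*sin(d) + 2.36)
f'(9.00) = -0.15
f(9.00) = 0.50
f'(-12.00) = 0.24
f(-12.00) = 0.53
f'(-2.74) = 0.62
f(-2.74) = 0.63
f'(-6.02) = 0.05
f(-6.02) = 0.48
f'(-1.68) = 2500.51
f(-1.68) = 80.77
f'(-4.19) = -0.52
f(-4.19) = 0.72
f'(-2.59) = 1.01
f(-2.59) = 0.75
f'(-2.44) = 1.69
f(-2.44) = 0.95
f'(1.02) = 0.52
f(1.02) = 0.70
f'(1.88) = -0.48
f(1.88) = 0.83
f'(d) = 1.16*(3.46*sin(d)*cos(d) - 0.64*cos(d))/(-1.73*sin(d)^2 + 0.64*sin(d) + 2.36)^2 = (4.0136*sin(d) - 0.7424)*cos(d)/(-1.73*sin(d)^2 + 0.64*sin(d) + 2.36)^2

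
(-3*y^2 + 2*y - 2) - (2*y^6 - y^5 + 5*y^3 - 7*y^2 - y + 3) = -2*y^6 + y^5 - 5*y^3 + 4*y^2 + 3*y - 5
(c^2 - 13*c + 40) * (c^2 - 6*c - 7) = c^4 - 19*c^3 + 111*c^2 - 149*c - 280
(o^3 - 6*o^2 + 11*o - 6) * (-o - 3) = -o^4 + 3*o^3 + 7*o^2 - 27*o + 18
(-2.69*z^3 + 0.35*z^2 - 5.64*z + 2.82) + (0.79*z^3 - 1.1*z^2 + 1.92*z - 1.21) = -1.9*z^3 - 0.75*z^2 - 3.72*z + 1.61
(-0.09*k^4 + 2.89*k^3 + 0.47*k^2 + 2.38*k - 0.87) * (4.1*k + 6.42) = -0.369*k^5 + 11.2712*k^4 + 20.4808*k^3 + 12.7754*k^2 + 11.7126*k - 5.5854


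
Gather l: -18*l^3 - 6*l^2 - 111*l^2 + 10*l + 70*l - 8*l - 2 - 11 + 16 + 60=-18*l^3 - 117*l^2 + 72*l + 63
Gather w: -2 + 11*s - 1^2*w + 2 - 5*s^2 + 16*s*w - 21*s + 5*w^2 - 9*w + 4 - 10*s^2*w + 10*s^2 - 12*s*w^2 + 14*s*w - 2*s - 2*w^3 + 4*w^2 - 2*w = 5*s^2 - 12*s - 2*w^3 + w^2*(9 - 12*s) + w*(-10*s^2 + 30*s - 12) + 4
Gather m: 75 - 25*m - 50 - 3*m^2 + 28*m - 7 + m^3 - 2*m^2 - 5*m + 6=m^3 - 5*m^2 - 2*m + 24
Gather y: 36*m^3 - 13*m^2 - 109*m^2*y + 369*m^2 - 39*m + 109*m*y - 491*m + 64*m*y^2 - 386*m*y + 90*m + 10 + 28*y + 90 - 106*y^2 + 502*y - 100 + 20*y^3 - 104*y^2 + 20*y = 36*m^3 + 356*m^2 - 440*m + 20*y^3 + y^2*(64*m - 210) + y*(-109*m^2 - 277*m + 550)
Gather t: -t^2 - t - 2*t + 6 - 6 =-t^2 - 3*t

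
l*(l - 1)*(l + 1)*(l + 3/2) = l^4 + 3*l^3/2 - l^2 - 3*l/2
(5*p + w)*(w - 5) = 5*p*w - 25*p + w^2 - 5*w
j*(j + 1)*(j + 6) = j^3 + 7*j^2 + 6*j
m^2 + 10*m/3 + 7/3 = (m + 1)*(m + 7/3)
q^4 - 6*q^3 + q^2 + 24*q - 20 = (q - 5)*(q - 2)*(q - 1)*(q + 2)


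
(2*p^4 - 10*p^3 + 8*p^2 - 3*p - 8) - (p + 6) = 2*p^4 - 10*p^3 + 8*p^2 - 4*p - 14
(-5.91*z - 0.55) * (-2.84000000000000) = 16.7844*z + 1.562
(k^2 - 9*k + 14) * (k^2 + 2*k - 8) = k^4 - 7*k^3 - 12*k^2 + 100*k - 112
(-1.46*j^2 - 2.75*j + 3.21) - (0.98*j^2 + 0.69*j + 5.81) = -2.44*j^2 - 3.44*j - 2.6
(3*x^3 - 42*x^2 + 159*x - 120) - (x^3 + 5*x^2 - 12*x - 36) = 2*x^3 - 47*x^2 + 171*x - 84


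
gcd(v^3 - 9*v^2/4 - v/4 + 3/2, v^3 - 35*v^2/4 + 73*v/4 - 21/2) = v - 1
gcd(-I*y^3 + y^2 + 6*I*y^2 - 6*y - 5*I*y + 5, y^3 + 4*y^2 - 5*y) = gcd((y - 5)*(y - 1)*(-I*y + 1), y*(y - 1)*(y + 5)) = y - 1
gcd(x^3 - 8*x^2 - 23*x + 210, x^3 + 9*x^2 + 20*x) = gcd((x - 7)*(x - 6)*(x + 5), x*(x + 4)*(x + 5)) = x + 5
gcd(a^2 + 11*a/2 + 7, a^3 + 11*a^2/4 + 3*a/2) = a + 2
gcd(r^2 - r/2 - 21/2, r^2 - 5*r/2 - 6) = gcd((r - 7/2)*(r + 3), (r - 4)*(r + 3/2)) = 1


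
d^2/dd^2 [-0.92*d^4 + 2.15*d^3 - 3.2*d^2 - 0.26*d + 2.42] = -11.04*d^2 + 12.9*d - 6.4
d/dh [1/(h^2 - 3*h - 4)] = (3 - 2*h)/(-h^2 + 3*h + 4)^2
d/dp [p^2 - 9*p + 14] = 2*p - 9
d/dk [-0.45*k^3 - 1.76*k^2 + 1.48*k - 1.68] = -1.35*k^2 - 3.52*k + 1.48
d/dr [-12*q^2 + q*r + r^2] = q + 2*r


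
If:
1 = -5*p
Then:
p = -1/5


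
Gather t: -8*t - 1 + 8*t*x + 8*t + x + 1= 8*t*x + x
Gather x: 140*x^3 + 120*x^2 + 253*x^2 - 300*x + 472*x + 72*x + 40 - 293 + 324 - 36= 140*x^3 + 373*x^2 + 244*x + 35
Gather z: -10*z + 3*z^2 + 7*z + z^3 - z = z^3 + 3*z^2 - 4*z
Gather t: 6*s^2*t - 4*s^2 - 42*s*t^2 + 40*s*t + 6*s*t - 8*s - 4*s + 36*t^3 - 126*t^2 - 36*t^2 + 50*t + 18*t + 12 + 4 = -4*s^2 - 12*s + 36*t^3 + t^2*(-42*s - 162) + t*(6*s^2 + 46*s + 68) + 16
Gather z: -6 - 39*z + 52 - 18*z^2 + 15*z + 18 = -18*z^2 - 24*z + 64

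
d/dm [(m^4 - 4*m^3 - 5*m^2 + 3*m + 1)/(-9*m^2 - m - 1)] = (-18*m^5 + 33*m^4 + 4*m^3 + 44*m^2 + 28*m - 2)/(81*m^4 + 18*m^3 + 19*m^2 + 2*m + 1)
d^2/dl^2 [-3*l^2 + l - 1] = -6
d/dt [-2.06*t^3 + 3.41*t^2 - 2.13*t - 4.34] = -6.18*t^2 + 6.82*t - 2.13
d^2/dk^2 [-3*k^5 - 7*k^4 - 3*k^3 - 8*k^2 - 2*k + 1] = -60*k^3 - 84*k^2 - 18*k - 16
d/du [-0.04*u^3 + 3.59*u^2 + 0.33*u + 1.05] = -0.12*u^2 + 7.18*u + 0.33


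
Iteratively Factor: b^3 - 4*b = (b + 2)*(b^2 - 2*b) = b*(b + 2)*(b - 2)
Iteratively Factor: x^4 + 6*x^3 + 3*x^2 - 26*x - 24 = (x + 3)*(x^3 + 3*x^2 - 6*x - 8) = (x - 2)*(x + 3)*(x^2 + 5*x + 4) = (x - 2)*(x + 3)*(x + 4)*(x + 1)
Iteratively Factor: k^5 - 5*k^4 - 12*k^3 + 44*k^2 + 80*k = (k - 4)*(k^4 - k^3 - 16*k^2 - 20*k) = (k - 4)*(k + 2)*(k^3 - 3*k^2 - 10*k) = k*(k - 4)*(k + 2)*(k^2 - 3*k - 10) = k*(k - 4)*(k + 2)^2*(k - 5)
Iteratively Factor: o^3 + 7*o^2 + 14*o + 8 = (o + 4)*(o^2 + 3*o + 2) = (o + 2)*(o + 4)*(o + 1)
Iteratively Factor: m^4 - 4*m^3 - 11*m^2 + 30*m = (m)*(m^3 - 4*m^2 - 11*m + 30) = m*(m - 5)*(m^2 + m - 6) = m*(m - 5)*(m + 3)*(m - 2)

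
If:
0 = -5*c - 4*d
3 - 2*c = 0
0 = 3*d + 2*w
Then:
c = 3/2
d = -15/8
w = 45/16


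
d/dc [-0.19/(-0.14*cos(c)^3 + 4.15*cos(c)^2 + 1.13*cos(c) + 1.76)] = (0.0798*cos(c)^2 - 1.577*cos(c) - 0.2147)*sin(c)/(-0.14*cos(c)^3 + 4.15*cos(c)^2 + 1.13*cos(c) + 1.76)^2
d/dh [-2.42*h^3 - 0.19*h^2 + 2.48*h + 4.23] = -7.26*h^2 - 0.38*h + 2.48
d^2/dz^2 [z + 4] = 0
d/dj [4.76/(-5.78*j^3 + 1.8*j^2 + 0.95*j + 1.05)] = (82.5384*j^2 - 17.136*j - 4.522)/(-5.78*j^3 + 1.8*j^2 + 0.95*j + 1.05)^2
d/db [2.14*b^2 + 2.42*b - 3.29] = 4.28*b + 2.42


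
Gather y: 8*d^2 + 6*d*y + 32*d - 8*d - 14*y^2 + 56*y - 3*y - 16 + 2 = 8*d^2 + 24*d - 14*y^2 + y*(6*d + 53) - 14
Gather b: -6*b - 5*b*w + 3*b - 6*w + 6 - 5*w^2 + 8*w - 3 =b*(-5*w - 3) - 5*w^2 + 2*w + 3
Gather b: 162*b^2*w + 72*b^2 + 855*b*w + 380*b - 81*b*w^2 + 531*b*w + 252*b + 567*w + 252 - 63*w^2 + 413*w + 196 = b^2*(162*w + 72) + b*(-81*w^2 + 1386*w + 632) - 63*w^2 + 980*w + 448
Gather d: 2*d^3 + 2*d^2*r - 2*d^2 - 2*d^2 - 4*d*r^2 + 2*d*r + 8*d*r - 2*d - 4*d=2*d^3 + d^2*(2*r - 4) + d*(-4*r^2 + 10*r - 6)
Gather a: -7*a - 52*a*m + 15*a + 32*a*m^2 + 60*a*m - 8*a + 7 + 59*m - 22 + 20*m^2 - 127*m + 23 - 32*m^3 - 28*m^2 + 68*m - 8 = a*(32*m^2 + 8*m) - 32*m^3 - 8*m^2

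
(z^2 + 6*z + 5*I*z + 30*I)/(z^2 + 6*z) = (z + 5*I)/z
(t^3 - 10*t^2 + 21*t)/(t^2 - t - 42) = t*(t - 3)/(t + 6)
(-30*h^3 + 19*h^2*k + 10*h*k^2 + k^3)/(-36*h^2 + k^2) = (5*h^2 - 4*h*k - k^2)/(6*h - k)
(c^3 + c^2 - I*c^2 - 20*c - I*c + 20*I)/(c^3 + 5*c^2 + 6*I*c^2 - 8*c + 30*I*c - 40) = (c^2 - c*(4 + I) + 4*I)/(c^2 + 6*I*c - 8)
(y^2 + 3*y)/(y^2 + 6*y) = (y + 3)/(y + 6)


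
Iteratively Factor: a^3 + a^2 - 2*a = (a - 1)*(a^2 + 2*a) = (a - 1)*(a + 2)*(a)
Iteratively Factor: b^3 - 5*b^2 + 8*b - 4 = (b - 1)*(b^2 - 4*b + 4) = (b - 2)*(b - 1)*(b - 2)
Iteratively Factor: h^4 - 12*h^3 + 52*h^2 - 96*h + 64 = (h - 2)*(h^3 - 10*h^2 + 32*h - 32) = (h - 4)*(h - 2)*(h^2 - 6*h + 8) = (h - 4)*(h - 2)^2*(h - 4)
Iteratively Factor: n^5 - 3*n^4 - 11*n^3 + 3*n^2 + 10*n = (n + 1)*(n^4 - 4*n^3 - 7*n^2 + 10*n) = (n - 1)*(n + 1)*(n^3 - 3*n^2 - 10*n) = (n - 1)*(n + 1)*(n + 2)*(n^2 - 5*n) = (n - 5)*(n - 1)*(n + 1)*(n + 2)*(n)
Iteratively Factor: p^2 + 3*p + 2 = (p + 1)*(p + 2)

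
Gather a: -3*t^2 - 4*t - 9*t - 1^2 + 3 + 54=-3*t^2 - 13*t + 56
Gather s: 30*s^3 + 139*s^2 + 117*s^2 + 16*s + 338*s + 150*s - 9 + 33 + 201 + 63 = 30*s^3 + 256*s^2 + 504*s + 288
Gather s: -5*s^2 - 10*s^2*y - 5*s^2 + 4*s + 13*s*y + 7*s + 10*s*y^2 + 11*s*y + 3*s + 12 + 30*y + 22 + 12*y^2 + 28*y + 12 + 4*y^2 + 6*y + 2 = s^2*(-10*y - 10) + s*(10*y^2 + 24*y + 14) + 16*y^2 + 64*y + 48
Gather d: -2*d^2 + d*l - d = -2*d^2 + d*(l - 1)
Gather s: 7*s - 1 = 7*s - 1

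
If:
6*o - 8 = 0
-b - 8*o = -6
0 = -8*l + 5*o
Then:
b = -14/3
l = 5/6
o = 4/3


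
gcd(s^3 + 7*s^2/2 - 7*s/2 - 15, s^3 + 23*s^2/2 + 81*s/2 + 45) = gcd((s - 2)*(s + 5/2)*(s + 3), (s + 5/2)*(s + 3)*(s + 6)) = s^2 + 11*s/2 + 15/2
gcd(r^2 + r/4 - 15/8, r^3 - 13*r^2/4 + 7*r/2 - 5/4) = r - 5/4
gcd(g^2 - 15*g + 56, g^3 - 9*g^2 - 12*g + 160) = g - 8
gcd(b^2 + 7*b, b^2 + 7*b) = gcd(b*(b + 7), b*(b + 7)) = b^2 + 7*b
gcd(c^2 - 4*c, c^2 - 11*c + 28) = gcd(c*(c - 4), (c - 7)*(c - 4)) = c - 4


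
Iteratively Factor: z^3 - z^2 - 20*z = (z - 5)*(z^2 + 4*z) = z*(z - 5)*(z + 4)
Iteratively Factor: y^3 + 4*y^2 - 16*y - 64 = (y + 4)*(y^2 - 16) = (y + 4)^2*(y - 4)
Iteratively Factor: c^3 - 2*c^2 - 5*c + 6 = (c - 3)*(c^2 + c - 2) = (c - 3)*(c + 2)*(c - 1)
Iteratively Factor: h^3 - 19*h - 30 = (h + 2)*(h^2 - 2*h - 15) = (h + 2)*(h + 3)*(h - 5)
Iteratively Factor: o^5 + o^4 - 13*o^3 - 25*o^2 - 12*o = (o - 4)*(o^4 + 5*o^3 + 7*o^2 + 3*o) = (o - 4)*(o + 1)*(o^3 + 4*o^2 + 3*o) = (o - 4)*(o + 1)^2*(o^2 + 3*o) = o*(o - 4)*(o + 1)^2*(o + 3)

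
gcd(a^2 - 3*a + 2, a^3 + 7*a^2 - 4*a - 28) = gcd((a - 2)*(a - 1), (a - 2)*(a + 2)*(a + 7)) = a - 2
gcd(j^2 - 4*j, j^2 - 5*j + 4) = j - 4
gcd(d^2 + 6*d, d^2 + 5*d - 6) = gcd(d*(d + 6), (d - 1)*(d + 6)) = d + 6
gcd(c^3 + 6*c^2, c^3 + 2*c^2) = c^2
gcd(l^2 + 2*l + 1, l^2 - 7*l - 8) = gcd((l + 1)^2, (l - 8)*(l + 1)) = l + 1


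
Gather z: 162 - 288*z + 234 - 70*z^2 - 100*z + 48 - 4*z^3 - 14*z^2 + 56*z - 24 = -4*z^3 - 84*z^2 - 332*z + 420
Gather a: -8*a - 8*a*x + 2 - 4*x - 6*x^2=a*(-8*x - 8) - 6*x^2 - 4*x + 2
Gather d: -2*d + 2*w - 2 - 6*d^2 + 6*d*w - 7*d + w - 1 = -6*d^2 + d*(6*w - 9) + 3*w - 3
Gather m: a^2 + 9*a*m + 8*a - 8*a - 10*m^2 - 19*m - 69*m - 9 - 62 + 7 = a^2 - 10*m^2 + m*(9*a - 88) - 64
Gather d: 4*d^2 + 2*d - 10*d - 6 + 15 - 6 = 4*d^2 - 8*d + 3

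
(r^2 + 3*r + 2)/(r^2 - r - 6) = (r + 1)/(r - 3)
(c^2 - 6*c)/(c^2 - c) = (c - 6)/(c - 1)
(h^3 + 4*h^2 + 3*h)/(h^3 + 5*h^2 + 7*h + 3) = h/(h + 1)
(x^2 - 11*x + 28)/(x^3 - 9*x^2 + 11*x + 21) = (x - 4)/(x^2 - 2*x - 3)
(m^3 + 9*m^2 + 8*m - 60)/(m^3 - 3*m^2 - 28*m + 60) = (m + 6)/(m - 6)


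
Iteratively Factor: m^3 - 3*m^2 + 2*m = (m - 1)*(m^2 - 2*m) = m*(m - 1)*(m - 2)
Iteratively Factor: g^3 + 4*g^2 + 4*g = (g + 2)*(g^2 + 2*g) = g*(g + 2)*(g + 2)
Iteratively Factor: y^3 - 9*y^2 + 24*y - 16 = (y - 4)*(y^2 - 5*y + 4) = (y - 4)^2*(y - 1)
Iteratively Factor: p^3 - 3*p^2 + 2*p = (p)*(p^2 - 3*p + 2) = p*(p - 1)*(p - 2)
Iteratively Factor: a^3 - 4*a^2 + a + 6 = (a + 1)*(a^2 - 5*a + 6) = (a - 2)*(a + 1)*(a - 3)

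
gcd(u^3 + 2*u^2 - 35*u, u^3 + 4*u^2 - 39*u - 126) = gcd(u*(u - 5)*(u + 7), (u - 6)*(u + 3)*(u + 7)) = u + 7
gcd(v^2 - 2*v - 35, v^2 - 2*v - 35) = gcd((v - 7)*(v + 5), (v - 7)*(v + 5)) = v^2 - 2*v - 35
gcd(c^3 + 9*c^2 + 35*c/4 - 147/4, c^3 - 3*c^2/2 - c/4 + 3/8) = c - 3/2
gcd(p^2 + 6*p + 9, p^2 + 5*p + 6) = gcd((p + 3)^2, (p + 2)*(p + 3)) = p + 3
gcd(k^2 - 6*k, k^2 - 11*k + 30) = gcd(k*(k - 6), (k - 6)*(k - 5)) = k - 6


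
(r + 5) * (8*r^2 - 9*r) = 8*r^3 + 31*r^2 - 45*r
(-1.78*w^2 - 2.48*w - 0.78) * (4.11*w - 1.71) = -7.3158*w^3 - 7.149*w^2 + 1.035*w + 1.3338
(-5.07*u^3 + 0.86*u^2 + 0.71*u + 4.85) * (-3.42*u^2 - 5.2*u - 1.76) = 17.3394*u^5 + 23.4228*u^4 + 2.023*u^3 - 21.7926*u^2 - 26.4696*u - 8.536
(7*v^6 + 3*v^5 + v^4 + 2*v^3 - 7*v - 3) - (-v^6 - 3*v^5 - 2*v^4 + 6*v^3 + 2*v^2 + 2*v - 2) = 8*v^6 + 6*v^5 + 3*v^4 - 4*v^3 - 2*v^2 - 9*v - 1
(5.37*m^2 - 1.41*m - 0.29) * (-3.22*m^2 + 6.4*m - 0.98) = -17.2914*m^4 + 38.9082*m^3 - 13.3528*m^2 - 0.4742*m + 0.2842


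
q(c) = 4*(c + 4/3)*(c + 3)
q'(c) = 8*c + 52/3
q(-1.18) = 1.12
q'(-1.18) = 7.89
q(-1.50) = -1.00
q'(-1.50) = 5.33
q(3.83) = 141.06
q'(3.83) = 47.97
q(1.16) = 41.49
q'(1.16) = 26.61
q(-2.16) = -2.78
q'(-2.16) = 0.05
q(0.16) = 18.88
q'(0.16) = 18.61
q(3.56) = 128.40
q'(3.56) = 45.81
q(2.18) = 72.80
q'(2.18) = 34.77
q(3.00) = 104.00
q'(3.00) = 41.33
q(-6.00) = 56.00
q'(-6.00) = -30.67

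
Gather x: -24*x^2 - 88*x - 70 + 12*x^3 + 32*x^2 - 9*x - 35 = 12*x^3 + 8*x^2 - 97*x - 105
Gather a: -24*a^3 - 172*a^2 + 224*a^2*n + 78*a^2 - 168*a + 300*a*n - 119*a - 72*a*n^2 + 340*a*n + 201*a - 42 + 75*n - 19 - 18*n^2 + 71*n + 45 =-24*a^3 + a^2*(224*n - 94) + a*(-72*n^2 + 640*n - 86) - 18*n^2 + 146*n - 16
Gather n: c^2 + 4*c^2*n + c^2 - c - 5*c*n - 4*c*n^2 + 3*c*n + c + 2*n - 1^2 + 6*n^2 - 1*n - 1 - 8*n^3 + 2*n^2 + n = 2*c^2 - 8*n^3 + n^2*(8 - 4*c) + n*(4*c^2 - 2*c + 2) - 2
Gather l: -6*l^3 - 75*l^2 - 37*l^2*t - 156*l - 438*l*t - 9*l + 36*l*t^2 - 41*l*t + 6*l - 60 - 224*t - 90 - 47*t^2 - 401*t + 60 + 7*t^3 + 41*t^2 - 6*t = -6*l^3 + l^2*(-37*t - 75) + l*(36*t^2 - 479*t - 159) + 7*t^3 - 6*t^2 - 631*t - 90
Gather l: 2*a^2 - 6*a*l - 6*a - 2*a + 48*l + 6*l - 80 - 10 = 2*a^2 - 8*a + l*(54 - 6*a) - 90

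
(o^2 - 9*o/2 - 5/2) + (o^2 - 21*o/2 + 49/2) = 2*o^2 - 15*o + 22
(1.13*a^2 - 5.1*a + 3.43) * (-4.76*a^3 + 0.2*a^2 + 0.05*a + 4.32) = -5.3788*a^5 + 24.502*a^4 - 17.2903*a^3 + 5.3126*a^2 - 21.8605*a + 14.8176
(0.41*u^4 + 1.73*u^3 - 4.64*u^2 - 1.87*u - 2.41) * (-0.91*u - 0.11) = -0.3731*u^5 - 1.6194*u^4 + 4.0321*u^3 + 2.2121*u^2 + 2.3988*u + 0.2651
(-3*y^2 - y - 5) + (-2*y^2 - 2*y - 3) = -5*y^2 - 3*y - 8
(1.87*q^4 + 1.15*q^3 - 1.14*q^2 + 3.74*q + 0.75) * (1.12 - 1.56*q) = -2.9172*q^5 + 0.3004*q^4 + 3.0664*q^3 - 7.1112*q^2 + 3.0188*q + 0.84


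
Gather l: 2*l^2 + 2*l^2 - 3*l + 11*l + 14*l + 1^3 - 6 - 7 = 4*l^2 + 22*l - 12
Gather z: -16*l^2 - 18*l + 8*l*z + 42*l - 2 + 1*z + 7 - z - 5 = -16*l^2 + 8*l*z + 24*l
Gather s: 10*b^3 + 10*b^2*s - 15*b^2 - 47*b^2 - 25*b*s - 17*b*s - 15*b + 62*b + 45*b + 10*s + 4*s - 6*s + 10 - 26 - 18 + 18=10*b^3 - 62*b^2 + 92*b + s*(10*b^2 - 42*b + 8) - 16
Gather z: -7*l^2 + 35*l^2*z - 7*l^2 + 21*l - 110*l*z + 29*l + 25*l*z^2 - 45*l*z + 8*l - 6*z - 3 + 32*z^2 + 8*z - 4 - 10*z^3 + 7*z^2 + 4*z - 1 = -14*l^2 + 58*l - 10*z^3 + z^2*(25*l + 39) + z*(35*l^2 - 155*l + 6) - 8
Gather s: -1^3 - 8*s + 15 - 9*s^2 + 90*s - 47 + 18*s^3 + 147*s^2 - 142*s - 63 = 18*s^3 + 138*s^2 - 60*s - 96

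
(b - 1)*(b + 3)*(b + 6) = b^3 + 8*b^2 + 9*b - 18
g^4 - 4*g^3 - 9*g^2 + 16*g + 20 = (g - 5)*(g - 2)*(g + 1)*(g + 2)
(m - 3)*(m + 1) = m^2 - 2*m - 3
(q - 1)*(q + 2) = q^2 + q - 2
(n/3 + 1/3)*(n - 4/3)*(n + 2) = n^3/3 + 5*n^2/9 - 2*n/3 - 8/9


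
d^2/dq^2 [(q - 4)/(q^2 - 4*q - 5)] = 2*((8 - 3*q)*(-q^2 + 4*q + 5) - 4*(q - 4)*(q - 2)^2)/(-q^2 + 4*q + 5)^3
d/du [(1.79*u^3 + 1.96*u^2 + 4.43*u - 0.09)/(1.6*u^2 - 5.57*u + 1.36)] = (2.864*u^4 - 19.9406*u^3 - 10.702*u^2 + 5.6192*u + 5.5235)/(2.56*u^4 - 17.824*u^3 + 35.3769*u^2 - 15.1504*u + 1.8496)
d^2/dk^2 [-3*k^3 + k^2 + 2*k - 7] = 2 - 18*k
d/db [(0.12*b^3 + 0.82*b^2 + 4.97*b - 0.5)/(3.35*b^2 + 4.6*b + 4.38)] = (0.402*b^4 + 1.104*b^3 - 11.3007*b^2 + 10.5332*b + 24.0686)/(11.2225*b^4 + 30.82*b^3 + 50.506*b^2 + 40.296*b + 19.1844)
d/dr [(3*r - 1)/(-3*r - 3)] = -4/(3*(r + 1)^2)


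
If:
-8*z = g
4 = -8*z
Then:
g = 4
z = -1/2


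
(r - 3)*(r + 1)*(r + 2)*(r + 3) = r^4 + 3*r^3 - 7*r^2 - 27*r - 18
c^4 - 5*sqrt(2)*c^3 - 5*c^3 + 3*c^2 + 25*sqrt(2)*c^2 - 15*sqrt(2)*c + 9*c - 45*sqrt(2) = (c - 3)^2*(c + 1)*(c - 5*sqrt(2))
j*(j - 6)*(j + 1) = j^3 - 5*j^2 - 6*j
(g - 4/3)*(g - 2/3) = g^2 - 2*g + 8/9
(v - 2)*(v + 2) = v^2 - 4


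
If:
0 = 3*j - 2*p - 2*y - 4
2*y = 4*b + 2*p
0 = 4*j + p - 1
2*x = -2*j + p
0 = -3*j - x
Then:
No Solution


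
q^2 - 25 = (q - 5)*(q + 5)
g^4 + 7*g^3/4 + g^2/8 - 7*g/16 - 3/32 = (g - 1/2)*(g + 1/4)*(g + 1/2)*(g + 3/2)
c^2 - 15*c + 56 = (c - 8)*(c - 7)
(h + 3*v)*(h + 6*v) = h^2 + 9*h*v + 18*v^2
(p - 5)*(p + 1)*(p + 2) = p^3 - 2*p^2 - 13*p - 10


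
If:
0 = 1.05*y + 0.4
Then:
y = -0.38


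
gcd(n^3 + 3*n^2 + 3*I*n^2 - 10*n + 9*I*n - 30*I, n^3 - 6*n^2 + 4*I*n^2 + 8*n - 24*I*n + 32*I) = n - 2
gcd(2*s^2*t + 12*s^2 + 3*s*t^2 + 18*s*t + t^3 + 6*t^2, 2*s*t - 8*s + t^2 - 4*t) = 2*s + t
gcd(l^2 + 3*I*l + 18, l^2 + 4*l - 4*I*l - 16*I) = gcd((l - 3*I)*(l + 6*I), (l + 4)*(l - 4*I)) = 1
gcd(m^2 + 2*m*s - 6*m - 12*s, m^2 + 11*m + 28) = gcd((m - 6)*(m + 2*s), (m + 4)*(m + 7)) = 1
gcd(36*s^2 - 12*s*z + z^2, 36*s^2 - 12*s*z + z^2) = 36*s^2 - 12*s*z + z^2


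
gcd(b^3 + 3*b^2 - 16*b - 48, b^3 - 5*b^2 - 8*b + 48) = b^2 - b - 12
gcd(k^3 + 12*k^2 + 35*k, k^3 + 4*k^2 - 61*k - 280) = k^2 + 12*k + 35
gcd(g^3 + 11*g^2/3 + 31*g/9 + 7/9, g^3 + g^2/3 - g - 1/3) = g^2 + 4*g/3 + 1/3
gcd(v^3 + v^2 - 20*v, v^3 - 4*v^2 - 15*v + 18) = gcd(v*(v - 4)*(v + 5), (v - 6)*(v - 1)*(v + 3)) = 1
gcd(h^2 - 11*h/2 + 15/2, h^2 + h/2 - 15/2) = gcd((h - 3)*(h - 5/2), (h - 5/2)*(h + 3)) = h - 5/2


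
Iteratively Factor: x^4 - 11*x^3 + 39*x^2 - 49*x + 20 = (x - 1)*(x^3 - 10*x^2 + 29*x - 20) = (x - 5)*(x - 1)*(x^2 - 5*x + 4) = (x - 5)*(x - 1)^2*(x - 4)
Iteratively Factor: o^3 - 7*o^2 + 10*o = (o - 5)*(o^2 - 2*o) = o*(o - 5)*(o - 2)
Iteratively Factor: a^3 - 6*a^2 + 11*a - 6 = (a - 2)*(a^2 - 4*a + 3) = (a - 3)*(a - 2)*(a - 1)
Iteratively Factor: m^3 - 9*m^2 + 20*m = (m)*(m^2 - 9*m + 20) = m*(m - 4)*(m - 5)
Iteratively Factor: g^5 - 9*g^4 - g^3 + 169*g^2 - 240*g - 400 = (g - 4)*(g^4 - 5*g^3 - 21*g^2 + 85*g + 100) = (g - 4)*(g + 4)*(g^3 - 9*g^2 + 15*g + 25) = (g - 5)*(g - 4)*(g + 4)*(g^2 - 4*g - 5) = (g - 5)*(g - 4)*(g + 1)*(g + 4)*(g - 5)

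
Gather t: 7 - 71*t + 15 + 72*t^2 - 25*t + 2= 72*t^2 - 96*t + 24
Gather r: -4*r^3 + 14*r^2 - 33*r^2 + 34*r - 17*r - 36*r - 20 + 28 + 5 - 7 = -4*r^3 - 19*r^2 - 19*r + 6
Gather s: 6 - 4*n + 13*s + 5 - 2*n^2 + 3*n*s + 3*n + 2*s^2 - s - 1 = -2*n^2 - n + 2*s^2 + s*(3*n + 12) + 10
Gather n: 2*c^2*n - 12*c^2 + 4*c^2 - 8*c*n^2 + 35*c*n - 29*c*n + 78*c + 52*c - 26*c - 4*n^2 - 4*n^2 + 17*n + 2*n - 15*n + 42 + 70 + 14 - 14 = -8*c^2 + 104*c + n^2*(-8*c - 8) + n*(2*c^2 + 6*c + 4) + 112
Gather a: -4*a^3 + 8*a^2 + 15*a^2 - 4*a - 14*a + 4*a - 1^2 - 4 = -4*a^3 + 23*a^2 - 14*a - 5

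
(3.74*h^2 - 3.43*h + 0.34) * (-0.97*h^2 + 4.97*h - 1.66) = -3.6278*h^4 + 21.9149*h^3 - 23.5853*h^2 + 7.3836*h - 0.5644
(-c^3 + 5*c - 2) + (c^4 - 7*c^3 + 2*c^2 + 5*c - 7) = c^4 - 8*c^3 + 2*c^2 + 10*c - 9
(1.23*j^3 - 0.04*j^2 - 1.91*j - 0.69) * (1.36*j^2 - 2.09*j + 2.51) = 1.6728*j^5 - 2.6251*j^4 + 0.5733*j^3 + 2.9531*j^2 - 3.352*j - 1.7319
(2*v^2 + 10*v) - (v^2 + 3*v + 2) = v^2 + 7*v - 2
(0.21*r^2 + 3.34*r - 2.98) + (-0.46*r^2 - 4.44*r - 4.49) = -0.25*r^2 - 1.1*r - 7.47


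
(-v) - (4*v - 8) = 8 - 5*v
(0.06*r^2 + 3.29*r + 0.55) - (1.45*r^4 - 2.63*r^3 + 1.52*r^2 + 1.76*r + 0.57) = -1.45*r^4 + 2.63*r^3 - 1.46*r^2 + 1.53*r - 0.0199999999999999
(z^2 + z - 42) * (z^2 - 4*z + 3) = z^4 - 3*z^3 - 43*z^2 + 171*z - 126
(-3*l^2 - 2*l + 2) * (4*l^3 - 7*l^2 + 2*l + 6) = -12*l^5 + 13*l^4 + 16*l^3 - 36*l^2 - 8*l + 12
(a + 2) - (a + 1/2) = 3/2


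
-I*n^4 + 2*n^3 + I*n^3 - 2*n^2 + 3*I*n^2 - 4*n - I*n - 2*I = (n - 2)*(n + I)^2*(-I*n - I)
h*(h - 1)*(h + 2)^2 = h^4 + 3*h^3 - 4*h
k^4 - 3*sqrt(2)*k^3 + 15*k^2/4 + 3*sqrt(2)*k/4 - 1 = (k - 1/2)*(k + 1/2)*(k - 2*sqrt(2))*(k - sqrt(2))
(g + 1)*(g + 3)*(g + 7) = g^3 + 11*g^2 + 31*g + 21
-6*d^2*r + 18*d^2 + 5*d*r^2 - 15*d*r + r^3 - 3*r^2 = (-d + r)*(6*d + r)*(r - 3)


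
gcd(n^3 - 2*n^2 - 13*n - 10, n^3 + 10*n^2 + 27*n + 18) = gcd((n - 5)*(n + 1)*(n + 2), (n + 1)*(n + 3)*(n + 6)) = n + 1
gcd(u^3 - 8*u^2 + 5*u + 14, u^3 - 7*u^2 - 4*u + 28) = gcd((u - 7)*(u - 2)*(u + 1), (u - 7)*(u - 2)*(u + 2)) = u^2 - 9*u + 14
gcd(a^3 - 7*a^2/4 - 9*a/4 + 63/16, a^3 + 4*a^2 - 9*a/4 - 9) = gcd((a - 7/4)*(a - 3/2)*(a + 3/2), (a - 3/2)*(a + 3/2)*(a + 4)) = a^2 - 9/4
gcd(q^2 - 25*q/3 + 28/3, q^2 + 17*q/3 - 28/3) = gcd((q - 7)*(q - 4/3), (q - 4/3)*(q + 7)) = q - 4/3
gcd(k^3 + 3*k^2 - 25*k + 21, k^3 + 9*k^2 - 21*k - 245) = k + 7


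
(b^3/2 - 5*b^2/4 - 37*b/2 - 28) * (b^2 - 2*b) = b^5/2 - 9*b^4/4 - 16*b^3 + 9*b^2 + 56*b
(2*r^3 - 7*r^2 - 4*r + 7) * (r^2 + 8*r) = 2*r^5 + 9*r^4 - 60*r^3 - 25*r^2 + 56*r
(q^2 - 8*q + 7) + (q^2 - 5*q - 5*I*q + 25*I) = 2*q^2 - 13*q - 5*I*q + 7 + 25*I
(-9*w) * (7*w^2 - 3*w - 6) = -63*w^3 + 27*w^2 + 54*w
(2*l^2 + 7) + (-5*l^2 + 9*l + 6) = -3*l^2 + 9*l + 13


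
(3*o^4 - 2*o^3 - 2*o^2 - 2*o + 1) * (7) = 21*o^4 - 14*o^3 - 14*o^2 - 14*o + 7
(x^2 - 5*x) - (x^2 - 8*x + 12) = 3*x - 12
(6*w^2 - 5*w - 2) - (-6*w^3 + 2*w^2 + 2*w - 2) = 6*w^3 + 4*w^2 - 7*w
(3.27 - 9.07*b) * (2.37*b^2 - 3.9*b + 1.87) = -21.4959*b^3 + 43.1229*b^2 - 29.7139*b + 6.1149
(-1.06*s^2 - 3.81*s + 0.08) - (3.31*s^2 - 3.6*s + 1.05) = -4.37*s^2 - 0.21*s - 0.97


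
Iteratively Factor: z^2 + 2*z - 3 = (z - 1)*(z + 3)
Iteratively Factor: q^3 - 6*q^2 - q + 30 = (q - 5)*(q^2 - q - 6) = (q - 5)*(q - 3)*(q + 2)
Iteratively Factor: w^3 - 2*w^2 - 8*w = (w - 4)*(w^2 + 2*w) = w*(w - 4)*(w + 2)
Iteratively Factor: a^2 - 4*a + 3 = (a - 3)*(a - 1)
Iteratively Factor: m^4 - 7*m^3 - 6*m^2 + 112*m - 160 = (m + 4)*(m^3 - 11*m^2 + 38*m - 40) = (m - 2)*(m + 4)*(m^2 - 9*m + 20) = (m - 5)*(m - 2)*(m + 4)*(m - 4)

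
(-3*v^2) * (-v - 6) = 3*v^3 + 18*v^2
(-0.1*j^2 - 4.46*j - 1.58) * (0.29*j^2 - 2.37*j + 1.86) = -0.029*j^4 - 1.0564*j^3 + 9.926*j^2 - 4.551*j - 2.9388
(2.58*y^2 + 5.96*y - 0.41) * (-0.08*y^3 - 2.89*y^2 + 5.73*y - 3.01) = -0.2064*y^5 - 7.933*y^4 - 2.4082*y^3 + 27.5699*y^2 - 20.2889*y + 1.2341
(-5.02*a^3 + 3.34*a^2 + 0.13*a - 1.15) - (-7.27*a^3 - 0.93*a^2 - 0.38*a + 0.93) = 2.25*a^3 + 4.27*a^2 + 0.51*a - 2.08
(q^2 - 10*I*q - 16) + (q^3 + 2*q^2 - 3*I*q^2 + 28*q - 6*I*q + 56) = q^3 + 3*q^2 - 3*I*q^2 + 28*q - 16*I*q + 40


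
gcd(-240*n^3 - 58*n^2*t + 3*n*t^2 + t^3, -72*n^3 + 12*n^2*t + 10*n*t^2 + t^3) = 6*n + t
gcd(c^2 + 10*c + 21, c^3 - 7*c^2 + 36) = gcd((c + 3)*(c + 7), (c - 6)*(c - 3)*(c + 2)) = 1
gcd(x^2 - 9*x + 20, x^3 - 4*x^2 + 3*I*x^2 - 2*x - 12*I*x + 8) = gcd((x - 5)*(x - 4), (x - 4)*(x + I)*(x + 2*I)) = x - 4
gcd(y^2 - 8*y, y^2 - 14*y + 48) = y - 8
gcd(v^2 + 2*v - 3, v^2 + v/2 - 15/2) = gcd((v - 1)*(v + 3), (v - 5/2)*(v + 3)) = v + 3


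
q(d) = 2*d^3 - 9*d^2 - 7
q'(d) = 6*d^2 - 18*d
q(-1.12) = -21.10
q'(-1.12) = 27.69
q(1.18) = -16.25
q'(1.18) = -12.89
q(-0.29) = -7.81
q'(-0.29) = 5.72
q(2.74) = -33.43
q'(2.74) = -4.27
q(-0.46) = -9.10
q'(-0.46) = 9.55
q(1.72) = -23.45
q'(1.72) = -13.21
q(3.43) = -32.18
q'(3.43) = 8.85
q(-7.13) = -1189.47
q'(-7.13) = 433.36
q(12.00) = 2153.00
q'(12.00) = 648.00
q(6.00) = 101.00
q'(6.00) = 108.00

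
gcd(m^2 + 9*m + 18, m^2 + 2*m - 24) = m + 6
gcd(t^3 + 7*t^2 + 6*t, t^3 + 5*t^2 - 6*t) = t^2 + 6*t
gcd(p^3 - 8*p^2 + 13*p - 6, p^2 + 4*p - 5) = p - 1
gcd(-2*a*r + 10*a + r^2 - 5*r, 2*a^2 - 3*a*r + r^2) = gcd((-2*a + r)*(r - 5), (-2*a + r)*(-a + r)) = -2*a + r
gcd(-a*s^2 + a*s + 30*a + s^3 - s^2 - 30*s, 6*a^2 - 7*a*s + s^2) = -a + s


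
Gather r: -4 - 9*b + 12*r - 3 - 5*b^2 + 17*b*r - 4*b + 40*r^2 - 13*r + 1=-5*b^2 - 13*b + 40*r^2 + r*(17*b - 1) - 6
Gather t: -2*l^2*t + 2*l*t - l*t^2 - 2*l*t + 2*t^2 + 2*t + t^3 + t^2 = t^3 + t^2*(3 - l) + t*(2 - 2*l^2)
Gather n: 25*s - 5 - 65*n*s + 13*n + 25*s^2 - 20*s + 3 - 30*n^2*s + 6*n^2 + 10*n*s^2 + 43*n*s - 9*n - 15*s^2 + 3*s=n^2*(6 - 30*s) + n*(10*s^2 - 22*s + 4) + 10*s^2 + 8*s - 2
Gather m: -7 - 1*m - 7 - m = -2*m - 14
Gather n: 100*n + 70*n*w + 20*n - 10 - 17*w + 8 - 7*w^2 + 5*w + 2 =n*(70*w + 120) - 7*w^2 - 12*w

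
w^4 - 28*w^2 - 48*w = w*(w - 6)*(w + 2)*(w + 4)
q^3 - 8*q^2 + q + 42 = (q - 7)*(q - 3)*(q + 2)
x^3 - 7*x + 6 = (x - 2)*(x - 1)*(x + 3)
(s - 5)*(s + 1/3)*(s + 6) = s^3 + 4*s^2/3 - 89*s/3 - 10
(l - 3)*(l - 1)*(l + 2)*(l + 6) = l^4 + 4*l^3 - 17*l^2 - 24*l + 36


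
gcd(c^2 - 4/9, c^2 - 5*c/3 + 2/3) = c - 2/3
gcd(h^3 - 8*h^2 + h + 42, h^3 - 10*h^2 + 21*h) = h^2 - 10*h + 21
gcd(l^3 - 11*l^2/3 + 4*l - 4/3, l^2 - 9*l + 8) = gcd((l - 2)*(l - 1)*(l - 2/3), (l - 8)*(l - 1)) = l - 1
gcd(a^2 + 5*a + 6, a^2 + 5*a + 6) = a^2 + 5*a + 6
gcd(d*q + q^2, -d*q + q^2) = q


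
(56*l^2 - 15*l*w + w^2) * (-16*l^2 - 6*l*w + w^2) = -896*l^4 - 96*l^3*w + 130*l^2*w^2 - 21*l*w^3 + w^4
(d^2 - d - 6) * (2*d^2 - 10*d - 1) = 2*d^4 - 12*d^3 - 3*d^2 + 61*d + 6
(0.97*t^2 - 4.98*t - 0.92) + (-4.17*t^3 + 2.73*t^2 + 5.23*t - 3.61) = -4.17*t^3 + 3.7*t^2 + 0.25*t - 4.53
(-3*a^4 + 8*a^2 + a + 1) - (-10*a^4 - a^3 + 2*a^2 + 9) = 7*a^4 + a^3 + 6*a^2 + a - 8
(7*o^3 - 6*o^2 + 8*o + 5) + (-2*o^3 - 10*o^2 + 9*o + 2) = 5*o^3 - 16*o^2 + 17*o + 7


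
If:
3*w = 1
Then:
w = 1/3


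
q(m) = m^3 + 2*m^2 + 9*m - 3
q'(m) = 3*m^2 + 4*m + 9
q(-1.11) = -11.89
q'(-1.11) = 8.26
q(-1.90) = -19.74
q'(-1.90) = 12.23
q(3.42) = 91.17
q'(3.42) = 57.77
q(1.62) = 21.08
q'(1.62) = 23.35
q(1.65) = 21.79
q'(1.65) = 23.77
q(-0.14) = -4.22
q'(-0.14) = 8.50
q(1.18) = 12.05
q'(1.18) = 17.90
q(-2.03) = -21.39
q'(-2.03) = 13.24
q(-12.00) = -1551.00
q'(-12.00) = 393.00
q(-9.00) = -651.00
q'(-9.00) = 216.00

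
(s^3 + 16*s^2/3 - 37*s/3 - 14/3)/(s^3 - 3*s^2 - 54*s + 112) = (s + 1/3)/(s - 8)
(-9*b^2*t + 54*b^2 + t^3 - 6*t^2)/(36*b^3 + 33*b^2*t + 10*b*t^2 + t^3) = (-3*b*t + 18*b + t^2 - 6*t)/(12*b^2 + 7*b*t + t^2)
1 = 1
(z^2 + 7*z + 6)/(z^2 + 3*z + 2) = (z + 6)/(z + 2)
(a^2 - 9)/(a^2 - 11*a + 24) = (a + 3)/(a - 8)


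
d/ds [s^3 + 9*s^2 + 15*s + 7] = 3*s^2 + 18*s + 15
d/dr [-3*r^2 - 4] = -6*r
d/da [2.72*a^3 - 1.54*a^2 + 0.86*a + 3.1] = 8.16*a^2 - 3.08*a + 0.86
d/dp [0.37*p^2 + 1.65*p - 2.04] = 0.74*p + 1.65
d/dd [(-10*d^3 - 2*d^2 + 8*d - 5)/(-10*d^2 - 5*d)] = (20*d^4 + 20*d^3 + 18*d^2 - 20*d - 5)/(5*d^2*(4*d^2 + 4*d + 1))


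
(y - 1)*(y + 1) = y^2 - 1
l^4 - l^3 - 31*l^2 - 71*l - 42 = (l - 7)*(l + 1)*(l + 2)*(l + 3)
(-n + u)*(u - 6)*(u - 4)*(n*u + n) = -n^2*u^3 + 9*n^2*u^2 - 14*n^2*u - 24*n^2 + n*u^4 - 9*n*u^3 + 14*n*u^2 + 24*n*u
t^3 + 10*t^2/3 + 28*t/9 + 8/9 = (t + 2/3)^2*(t + 2)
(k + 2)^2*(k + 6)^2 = k^4 + 16*k^3 + 88*k^2 + 192*k + 144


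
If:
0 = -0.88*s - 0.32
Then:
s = -0.36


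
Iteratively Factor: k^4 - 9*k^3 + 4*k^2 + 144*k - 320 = (k - 5)*(k^3 - 4*k^2 - 16*k + 64) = (k - 5)*(k + 4)*(k^2 - 8*k + 16) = (k - 5)*(k - 4)*(k + 4)*(k - 4)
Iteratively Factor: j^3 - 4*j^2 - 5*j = (j + 1)*(j^2 - 5*j) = j*(j + 1)*(j - 5)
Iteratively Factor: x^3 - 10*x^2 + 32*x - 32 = (x - 2)*(x^2 - 8*x + 16) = (x - 4)*(x - 2)*(x - 4)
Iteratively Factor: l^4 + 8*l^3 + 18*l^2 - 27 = (l + 3)*(l^3 + 5*l^2 + 3*l - 9) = (l + 3)^2*(l^2 + 2*l - 3) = (l + 3)^3*(l - 1)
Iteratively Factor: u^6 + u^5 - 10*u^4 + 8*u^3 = (u)*(u^5 + u^4 - 10*u^3 + 8*u^2) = u*(u - 2)*(u^4 + 3*u^3 - 4*u^2) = u*(u - 2)*(u + 4)*(u^3 - u^2) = u*(u - 2)*(u - 1)*(u + 4)*(u^2) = u^2*(u - 2)*(u - 1)*(u + 4)*(u)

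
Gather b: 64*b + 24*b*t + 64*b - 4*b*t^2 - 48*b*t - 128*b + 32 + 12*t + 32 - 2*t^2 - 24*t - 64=b*(-4*t^2 - 24*t) - 2*t^2 - 12*t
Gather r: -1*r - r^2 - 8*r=-r^2 - 9*r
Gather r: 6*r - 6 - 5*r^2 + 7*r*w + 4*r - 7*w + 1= -5*r^2 + r*(7*w + 10) - 7*w - 5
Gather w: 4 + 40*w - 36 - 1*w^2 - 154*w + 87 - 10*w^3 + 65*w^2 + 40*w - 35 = -10*w^3 + 64*w^2 - 74*w + 20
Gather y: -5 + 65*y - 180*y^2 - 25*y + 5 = -180*y^2 + 40*y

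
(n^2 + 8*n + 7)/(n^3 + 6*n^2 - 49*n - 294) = (n + 1)/(n^2 - n - 42)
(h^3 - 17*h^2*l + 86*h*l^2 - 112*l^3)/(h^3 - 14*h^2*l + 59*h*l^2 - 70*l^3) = (h - 8*l)/(h - 5*l)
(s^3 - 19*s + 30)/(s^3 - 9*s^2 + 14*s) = (s^2 + 2*s - 15)/(s*(s - 7))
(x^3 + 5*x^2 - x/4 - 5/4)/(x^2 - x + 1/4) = (2*x^2 + 11*x + 5)/(2*x - 1)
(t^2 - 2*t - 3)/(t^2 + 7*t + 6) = (t - 3)/(t + 6)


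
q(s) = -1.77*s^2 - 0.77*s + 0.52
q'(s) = -3.54*s - 0.77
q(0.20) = 0.30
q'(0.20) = -1.48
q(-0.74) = 0.12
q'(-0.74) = 1.85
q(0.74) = -1.02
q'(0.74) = -3.39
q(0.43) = -0.14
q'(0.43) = -2.29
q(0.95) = -1.81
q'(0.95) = -4.13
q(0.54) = -0.41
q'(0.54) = -2.68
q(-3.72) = -21.11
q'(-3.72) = 12.40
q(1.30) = -3.47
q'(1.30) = -5.37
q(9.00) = -149.78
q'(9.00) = -32.63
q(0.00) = 0.52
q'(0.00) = -0.77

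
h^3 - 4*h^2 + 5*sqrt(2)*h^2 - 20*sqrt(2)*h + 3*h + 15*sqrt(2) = (h - 3)*(h - 1)*(h + 5*sqrt(2))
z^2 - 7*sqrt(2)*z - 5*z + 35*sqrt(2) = (z - 5)*(z - 7*sqrt(2))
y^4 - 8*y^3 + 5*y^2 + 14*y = y*(y - 7)*(y - 2)*(y + 1)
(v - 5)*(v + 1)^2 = v^3 - 3*v^2 - 9*v - 5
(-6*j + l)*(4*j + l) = -24*j^2 - 2*j*l + l^2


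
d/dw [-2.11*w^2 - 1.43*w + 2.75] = -4.22*w - 1.43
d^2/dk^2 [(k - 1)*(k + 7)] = 2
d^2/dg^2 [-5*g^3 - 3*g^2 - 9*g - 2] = -30*g - 6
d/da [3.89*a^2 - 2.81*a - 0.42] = 7.78*a - 2.81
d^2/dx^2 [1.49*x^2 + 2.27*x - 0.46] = 2.98000000000000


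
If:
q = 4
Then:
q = 4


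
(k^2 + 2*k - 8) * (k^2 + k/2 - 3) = k^4 + 5*k^3/2 - 10*k^2 - 10*k + 24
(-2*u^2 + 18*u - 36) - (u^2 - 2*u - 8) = -3*u^2 + 20*u - 28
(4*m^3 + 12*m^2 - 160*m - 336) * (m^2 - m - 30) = 4*m^5 + 8*m^4 - 292*m^3 - 536*m^2 + 5136*m + 10080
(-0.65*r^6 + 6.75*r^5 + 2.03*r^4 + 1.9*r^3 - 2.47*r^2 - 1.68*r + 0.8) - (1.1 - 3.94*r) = -0.65*r^6 + 6.75*r^5 + 2.03*r^4 + 1.9*r^3 - 2.47*r^2 + 2.26*r - 0.3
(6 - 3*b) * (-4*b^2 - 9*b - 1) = 12*b^3 + 3*b^2 - 51*b - 6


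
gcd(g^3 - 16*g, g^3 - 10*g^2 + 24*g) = g^2 - 4*g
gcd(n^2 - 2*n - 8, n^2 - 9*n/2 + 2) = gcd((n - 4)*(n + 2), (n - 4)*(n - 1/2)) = n - 4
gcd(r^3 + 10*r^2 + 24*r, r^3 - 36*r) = r^2 + 6*r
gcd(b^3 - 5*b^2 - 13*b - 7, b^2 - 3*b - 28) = b - 7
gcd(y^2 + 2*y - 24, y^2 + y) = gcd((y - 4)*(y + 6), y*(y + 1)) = 1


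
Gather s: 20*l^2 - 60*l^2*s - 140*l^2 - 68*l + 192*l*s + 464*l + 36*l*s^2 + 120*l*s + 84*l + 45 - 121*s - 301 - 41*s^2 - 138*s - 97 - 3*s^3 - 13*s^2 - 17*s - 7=-120*l^2 + 480*l - 3*s^3 + s^2*(36*l - 54) + s*(-60*l^2 + 312*l - 276) - 360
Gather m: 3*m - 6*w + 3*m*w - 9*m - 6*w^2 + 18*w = m*(3*w - 6) - 6*w^2 + 12*w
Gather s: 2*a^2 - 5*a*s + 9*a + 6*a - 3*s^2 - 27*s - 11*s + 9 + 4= 2*a^2 + 15*a - 3*s^2 + s*(-5*a - 38) + 13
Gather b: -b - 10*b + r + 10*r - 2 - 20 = -11*b + 11*r - 22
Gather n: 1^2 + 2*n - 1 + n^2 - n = n^2 + n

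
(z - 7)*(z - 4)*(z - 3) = z^3 - 14*z^2 + 61*z - 84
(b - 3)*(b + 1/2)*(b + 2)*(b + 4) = b^4 + 7*b^3/2 - 17*b^2/2 - 29*b - 12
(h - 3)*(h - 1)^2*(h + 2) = h^4 - 3*h^3 - 3*h^2 + 11*h - 6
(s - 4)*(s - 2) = s^2 - 6*s + 8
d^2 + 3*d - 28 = (d - 4)*(d + 7)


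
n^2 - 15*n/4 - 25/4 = (n - 5)*(n + 5/4)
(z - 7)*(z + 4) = z^2 - 3*z - 28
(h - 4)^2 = h^2 - 8*h + 16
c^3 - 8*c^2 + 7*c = c*(c - 7)*(c - 1)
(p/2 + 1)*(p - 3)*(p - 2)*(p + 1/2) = p^4/2 - 5*p^3/4 - 11*p^2/4 + 5*p + 3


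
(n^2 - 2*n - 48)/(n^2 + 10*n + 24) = (n - 8)/(n + 4)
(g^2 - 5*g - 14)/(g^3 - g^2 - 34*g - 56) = 1/(g + 4)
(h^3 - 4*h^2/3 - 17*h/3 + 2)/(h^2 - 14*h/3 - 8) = (-3*h^3 + 4*h^2 + 17*h - 6)/(-3*h^2 + 14*h + 24)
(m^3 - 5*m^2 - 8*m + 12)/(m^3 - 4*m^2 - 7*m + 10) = (m - 6)/(m - 5)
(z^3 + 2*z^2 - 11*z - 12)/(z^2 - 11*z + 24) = (z^2 + 5*z + 4)/(z - 8)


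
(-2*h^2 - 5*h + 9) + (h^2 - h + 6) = -h^2 - 6*h + 15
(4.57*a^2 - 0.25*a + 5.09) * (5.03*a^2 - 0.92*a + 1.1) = 22.9871*a^4 - 5.4619*a^3 + 30.8597*a^2 - 4.9578*a + 5.599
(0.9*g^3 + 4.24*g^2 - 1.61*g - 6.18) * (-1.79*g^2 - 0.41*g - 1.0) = -1.611*g^5 - 7.9586*g^4 + 0.2435*g^3 + 7.4823*g^2 + 4.1438*g + 6.18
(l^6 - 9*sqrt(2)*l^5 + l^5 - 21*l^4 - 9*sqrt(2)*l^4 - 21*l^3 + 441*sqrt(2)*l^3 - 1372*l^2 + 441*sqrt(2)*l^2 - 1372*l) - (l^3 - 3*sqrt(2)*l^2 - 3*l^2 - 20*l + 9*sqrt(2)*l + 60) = l^6 - 9*sqrt(2)*l^5 + l^5 - 21*l^4 - 9*sqrt(2)*l^4 - 22*l^3 + 441*sqrt(2)*l^3 - 1369*l^2 + 444*sqrt(2)*l^2 - 1352*l - 9*sqrt(2)*l - 60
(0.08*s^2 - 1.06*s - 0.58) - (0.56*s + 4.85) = 0.08*s^2 - 1.62*s - 5.43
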